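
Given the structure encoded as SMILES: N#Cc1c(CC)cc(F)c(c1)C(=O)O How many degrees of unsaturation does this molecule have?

Molecular formula: C10H8FNO2.
DoU = (2C + 2 + N − H − X) / 2, where X is the halogen count and O/S are ignored.
    = (2·10 + 2 + 1 − 8 − 1) / 2 = 14 / 2 = 7.

7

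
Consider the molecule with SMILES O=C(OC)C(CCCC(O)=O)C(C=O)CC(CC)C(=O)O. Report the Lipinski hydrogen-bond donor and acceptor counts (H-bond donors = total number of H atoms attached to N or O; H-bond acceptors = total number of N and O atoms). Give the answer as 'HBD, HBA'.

Donors: find every N or O and count the H atoms it carries.
  atom 1 (O): bond orders sum to 2 → 0 H
  atom 3 (O): bond orders sum to 2 → 0 H
  atom 10 (O): bond orders sum to 1 → 1 H
  atom 11 (O): bond orders sum to 2 → 0 H
  atom 14 (O): bond orders sum to 2 → 0 H
  atom 20 (O): bond orders sum to 2 → 0 H
  atom 21 (O): bond orders sum to 1 → 1 H
Lipinski HBD = 2.
Acceptors: N atoms = 0, O atoms = 7 → HBA = 7.

2, 7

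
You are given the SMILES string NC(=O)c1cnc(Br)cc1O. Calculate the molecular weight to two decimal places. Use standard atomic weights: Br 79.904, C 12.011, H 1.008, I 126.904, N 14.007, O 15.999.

First, the molecular formula is C6H5BrN2O2 (counting implicit H from valence).
  Br: 1 × 79.904 = 79.904
  C: 6 × 12.011 = 72.066
  H: 5 × 1.008 = 5.040
  N: 2 × 14.007 = 28.014
  O: 2 × 15.999 = 31.998
Sum: 1×79.904 + 6×12.011 + 5×1.008 + 2×14.007 + 2×15.999 = 217.022 → 217.02 g/mol.

217.02 g/mol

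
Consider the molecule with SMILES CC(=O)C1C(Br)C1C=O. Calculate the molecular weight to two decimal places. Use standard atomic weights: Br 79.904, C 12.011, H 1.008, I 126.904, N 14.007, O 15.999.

First, the molecular formula is C6H7BrO2 (counting implicit H from valence).
  Br: 1 × 79.904 = 79.904
  C: 6 × 12.011 = 72.066
  H: 7 × 1.008 = 7.056
  O: 2 × 15.999 = 31.998
Sum: 1×79.904 + 6×12.011 + 7×1.008 + 2×15.999 = 191.024 → 191.02 g/mol.

191.02 g/mol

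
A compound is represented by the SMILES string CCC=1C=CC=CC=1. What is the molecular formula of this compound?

C8H10

Walk through each heavy atom and fill implicit hydrogens from standard valence (C 4, N 3, O 2, S 2, halogen 1):
  atom 1: C, bond orders sum to 1 (valence 4) → 3 H
  atom 2: C, bond orders sum to 2 (valence 4) → 2 H
  atom 3: C, bond orders sum to 4 (valence 4) → 0 H
  atom 4: C, bond orders sum to 3 (valence 4) → 1 H
  atom 5: C, bond orders sum to 3 (valence 4) → 1 H
  atom 6: C, bond orders sum to 3 (valence 4) → 1 H
  atom 7: C, bond orders sum to 3 (valence 4) → 1 H
  atom 8: C, bond orders sum to 3 (valence 4) → 1 H
Totals → C:8, H:10.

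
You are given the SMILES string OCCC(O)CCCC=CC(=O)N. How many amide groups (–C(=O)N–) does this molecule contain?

The amide motif appears at heavy-atom position 11 in the SMILES.
Other groups present: 1 alkene, 2 hydroxyl.
Amide count: 1.

1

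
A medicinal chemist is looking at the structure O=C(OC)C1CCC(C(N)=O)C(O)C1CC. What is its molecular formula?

Walk through each heavy atom and fill implicit hydrogens from standard valence (C 4, N 3, O 2, S 2, halogen 1):
  atom 1: O, bond orders sum to 2 (valence 2) → 0 H
  atom 2: C, bond orders sum to 4 (valence 4) → 0 H
  atom 3: O, bond orders sum to 2 (valence 2) → 0 H
  atom 4: C, bond orders sum to 1 (valence 4) → 3 H
  atom 5: C, bond orders sum to 3 (valence 4) → 1 H
  atom 6: C, bond orders sum to 2 (valence 4) → 2 H
  atom 7: C, bond orders sum to 2 (valence 4) → 2 H
  atom 8: C, bond orders sum to 3 (valence 4) → 1 H
  atom 9: C, bond orders sum to 4 (valence 4) → 0 H
  atom 10: N, bond orders sum to 1 (valence 3) → 2 H
  atom 11: O, bond orders sum to 2 (valence 2) → 0 H
  atom 12: C, bond orders sum to 3 (valence 4) → 1 H
  atom 13: O, bond orders sum to 1 (valence 2) → 1 H
  atom 14: C, bond orders sum to 3 (valence 4) → 1 H
  atom 15: C, bond orders sum to 2 (valence 4) → 2 H
  atom 16: C, bond orders sum to 1 (valence 4) → 3 H
Totals → C:11, H:19, N:1, O:4.
In Hill order: C11H19NO4.

C11H19NO4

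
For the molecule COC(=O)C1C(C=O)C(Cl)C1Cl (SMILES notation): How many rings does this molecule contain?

In SMILES, each pair of matching ring-closure digits denotes one ring-closing bond; the number of such bonds equals the number of independent rings.
Ring-closure bonds here: 1.

1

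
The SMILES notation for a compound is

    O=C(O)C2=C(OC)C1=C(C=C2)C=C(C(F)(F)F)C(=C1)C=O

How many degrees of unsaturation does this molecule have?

Molecular formula: C14H9F3O4.
DoU = (2C + 2 + N − H − X) / 2, where X is the halogen count and O/S are ignored.
    = (2·14 + 2 + 0 − 9 − 3) / 2 = 18 / 2 = 9.

9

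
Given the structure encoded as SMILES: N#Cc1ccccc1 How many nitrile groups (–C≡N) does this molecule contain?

1

The nitrile motif appears at heavy-atom position 2 in the SMILES.
Nitrile count: 1.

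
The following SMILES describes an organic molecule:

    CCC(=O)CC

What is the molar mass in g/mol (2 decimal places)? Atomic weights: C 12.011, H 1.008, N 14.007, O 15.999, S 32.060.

First, the molecular formula is C5H10O (counting implicit H from valence).
  C: 5 × 12.011 = 60.055
  H: 10 × 1.008 = 10.080
  O: 1 × 15.999 = 15.999
Sum: 5×12.011 + 10×1.008 + 1×15.999 = 86.134 → 86.13 g/mol.

86.13 g/mol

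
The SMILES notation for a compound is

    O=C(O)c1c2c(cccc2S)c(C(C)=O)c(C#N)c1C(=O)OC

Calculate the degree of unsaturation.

Molecular formula: C16H11NO5S.
DoU = (2C + 2 + N − H − X) / 2, where X is the halogen count and O/S are ignored.
    = (2·16 + 2 + 1 − 11 − 0) / 2 = 24 / 2 = 12.

12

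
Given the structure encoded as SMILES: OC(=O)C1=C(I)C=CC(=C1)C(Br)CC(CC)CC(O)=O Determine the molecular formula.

Walk through each heavy atom and fill implicit hydrogens from standard valence (C 4, N 3, O 2, S 2, halogen 1):
  atom 1: O, bond orders sum to 1 (valence 2) → 1 H
  atom 2: C, bond orders sum to 4 (valence 4) → 0 H
  atom 3: O, bond orders sum to 2 (valence 2) → 0 H
  atom 4: C, bond orders sum to 4 (valence 4) → 0 H
  atom 5: C, bond orders sum to 4 (valence 4) → 0 H
  atom 6: I (halogen, monovalent) → 0 H
  atom 7: C, bond orders sum to 3 (valence 4) → 1 H
  atom 8: C, bond orders sum to 3 (valence 4) → 1 H
  atom 9: C, bond orders sum to 4 (valence 4) → 0 H
  atom 10: C, bond orders sum to 3 (valence 4) → 1 H
  atom 11: C, bond orders sum to 3 (valence 4) → 1 H
  atom 12: Br (halogen, monovalent) → 0 H
  atom 13: C, bond orders sum to 2 (valence 4) → 2 H
  atom 14: C, bond orders sum to 3 (valence 4) → 1 H
  atom 15: C, bond orders sum to 2 (valence 4) → 2 H
  atom 16: C, bond orders sum to 1 (valence 4) → 3 H
  atom 17: C, bond orders sum to 2 (valence 4) → 2 H
  atom 18: C, bond orders sum to 4 (valence 4) → 0 H
  atom 19: O, bond orders sum to 1 (valence 2) → 1 H
  atom 20: O, bond orders sum to 2 (valence 2) → 0 H
Totals → C:14, H:16, Br:1, I:1, O:4.
In Hill order: C14H16BrIO4.

C14H16BrIO4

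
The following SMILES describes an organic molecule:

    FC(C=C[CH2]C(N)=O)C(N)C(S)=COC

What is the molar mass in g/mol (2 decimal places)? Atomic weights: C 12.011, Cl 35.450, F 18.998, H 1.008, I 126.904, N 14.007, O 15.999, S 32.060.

234.29 g/mol

First, the molecular formula is C9H15FN2O2S (counting implicit H from valence).
  C: 9 × 12.011 = 108.099
  F: 1 × 18.998 = 18.998
  H: 15 × 1.008 = 15.120
  N: 2 × 14.007 = 28.014
  O: 2 × 15.999 = 31.998
  S: 1 × 32.060 = 32.060
Sum: 9×12.011 + 1×18.998 + 15×1.008 + 2×14.007 + 2×15.999 + 1×32.060 = 234.289 → 234.29 g/mol.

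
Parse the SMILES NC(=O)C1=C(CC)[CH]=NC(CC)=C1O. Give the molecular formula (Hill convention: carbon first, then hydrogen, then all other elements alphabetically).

Walk through each heavy atom and fill implicit hydrogens from standard valence (C 4, N 3, O 2, S 2, halogen 1):
  atom 1: N, bond orders sum to 1 (valence 3) → 2 H
  atom 2: C, bond orders sum to 4 (valence 4) → 0 H
  atom 3: O, bond orders sum to 2 (valence 2) → 0 H
  atom 4: C, bond orders sum to 4 (valence 4) → 0 H
  atom 5: C, bond orders sum to 4 (valence 4) → 0 H
  atom 6: C, bond orders sum to 2 (valence 4) → 2 H
  atom 7: C, bond orders sum to 1 (valence 4) → 3 H
  atom 8: C with explicit H count 1
  atom 9: N, bond orders sum to 3 (valence 3) → 0 H
  atom 10: C, bond orders sum to 4 (valence 4) → 0 H
  atom 11: C, bond orders sum to 2 (valence 4) → 2 H
  atom 12: C, bond orders sum to 1 (valence 4) → 3 H
  atom 13: C, bond orders sum to 4 (valence 4) → 0 H
  atom 14: O, bond orders sum to 1 (valence 2) → 1 H
Totals → C:10, H:14, N:2, O:2.
In Hill order: C10H14N2O2.

C10H14N2O2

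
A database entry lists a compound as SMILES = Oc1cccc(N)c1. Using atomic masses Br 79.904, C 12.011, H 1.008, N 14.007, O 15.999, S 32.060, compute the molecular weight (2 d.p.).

First, the molecular formula is C6H7NO (counting implicit H from valence).
  C: 6 × 12.011 = 72.066
  H: 7 × 1.008 = 7.056
  N: 1 × 14.007 = 14.007
  O: 1 × 15.999 = 15.999
Sum: 6×12.011 + 7×1.008 + 1×14.007 + 1×15.999 = 109.128 → 109.13 g/mol.

109.13 g/mol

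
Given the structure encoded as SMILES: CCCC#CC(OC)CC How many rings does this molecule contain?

In SMILES, each pair of matching ring-closure digits denotes one ring-closing bond; the number of such bonds equals the number of independent rings.
Ring-closure bonds here: 0.

0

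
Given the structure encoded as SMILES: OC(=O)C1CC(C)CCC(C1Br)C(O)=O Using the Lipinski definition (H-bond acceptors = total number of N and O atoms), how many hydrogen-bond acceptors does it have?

4

N atoms: 0; O atoms: 4.
Lipinski HBA = 0 + 4 = 4.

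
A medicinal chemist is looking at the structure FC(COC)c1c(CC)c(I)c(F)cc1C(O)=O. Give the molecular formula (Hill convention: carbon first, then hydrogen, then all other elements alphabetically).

C12H13F2IO3

Walk through each heavy atom and fill implicit hydrogens from standard valence (C 4, N 3, O 2, S 2, halogen 1); for lowercase aromatic atoms, an aromatic c carries 1 H when it has two neighbours and 0 H with three, and aromatic n carries 0 H:
  atom 1: F (halogen, monovalent) → 0 H
  atom 2: C, bond orders sum to 3 (valence 4) → 1 H
  atom 3: C, bond orders sum to 2 (valence 4) → 2 H
  atom 4: O, bond orders sum to 2 (valence 2) → 0 H
  atom 5: C, bond orders sum to 1 (valence 4) → 3 H
  atom 6: aromatic c, 3 neighbours → 0 H
  atom 7: aromatic c, 3 neighbours → 0 H
  atom 8: C, bond orders sum to 2 (valence 4) → 2 H
  atom 9: C, bond orders sum to 1 (valence 4) → 3 H
  atom 10: aromatic c, 3 neighbours → 0 H
  atom 11: I (halogen, monovalent) → 0 H
  atom 12: aromatic c, 3 neighbours → 0 H
  atom 13: F (halogen, monovalent) → 0 H
  atom 14: aromatic c, 2 neighbours → 1 H
  atom 15: aromatic c, 3 neighbours → 0 H
  atom 16: C, bond orders sum to 4 (valence 4) → 0 H
  atom 17: O, bond orders sum to 1 (valence 2) → 1 H
  atom 18: O, bond orders sum to 2 (valence 2) → 0 H
Totals → C:12, H:13, F:2, I:1, O:3.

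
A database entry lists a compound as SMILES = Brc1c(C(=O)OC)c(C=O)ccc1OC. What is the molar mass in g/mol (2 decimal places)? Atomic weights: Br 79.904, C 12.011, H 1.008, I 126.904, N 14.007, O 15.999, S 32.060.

First, the molecular formula is C10H9BrO4 (counting implicit H from valence).
  Br: 1 × 79.904 = 79.904
  C: 10 × 12.011 = 120.110
  H: 9 × 1.008 = 9.072
  O: 4 × 15.999 = 63.996
Sum: 1×79.904 + 10×12.011 + 9×1.008 + 4×15.999 = 273.082 → 273.08 g/mol.

273.08 g/mol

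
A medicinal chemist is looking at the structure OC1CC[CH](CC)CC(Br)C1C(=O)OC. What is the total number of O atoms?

3

Scan the SMILES for O atoms (remember two-letter symbols like Cl and Br are single atoms).
Oxygen count: 3.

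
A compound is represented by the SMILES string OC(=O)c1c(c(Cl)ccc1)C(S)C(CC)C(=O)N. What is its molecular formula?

Walk through each heavy atom and fill implicit hydrogens from standard valence (C 4, N 3, O 2, S 2, halogen 1); for lowercase aromatic atoms, an aromatic c carries 1 H when it has two neighbours and 0 H with three, and aromatic n carries 0 H:
  atom 1: O, bond orders sum to 1 (valence 2) → 1 H
  atom 2: C, bond orders sum to 4 (valence 4) → 0 H
  atom 3: O, bond orders sum to 2 (valence 2) → 0 H
  atom 4: aromatic c, 3 neighbours → 0 H
  atom 5: aromatic c, 3 neighbours → 0 H
  atom 6: aromatic c, 3 neighbours → 0 H
  atom 7: Cl (halogen, monovalent) → 0 H
  atom 8: aromatic c, 2 neighbours → 1 H
  atom 9: aromatic c, 2 neighbours → 1 H
  atom 10: aromatic c, 2 neighbours → 1 H
  atom 11: C, bond orders sum to 3 (valence 4) → 1 H
  atom 12: S, bond orders sum to 1 (valence 2) → 1 H
  atom 13: C, bond orders sum to 3 (valence 4) → 1 H
  atom 14: C, bond orders sum to 2 (valence 4) → 2 H
  atom 15: C, bond orders sum to 1 (valence 4) → 3 H
  atom 16: C, bond orders sum to 4 (valence 4) → 0 H
  atom 17: O, bond orders sum to 2 (valence 2) → 0 H
  atom 18: N, bond orders sum to 1 (valence 3) → 2 H
Totals → C:12, H:14, Cl:1, N:1, O:3, S:1.

C12H14ClNO3S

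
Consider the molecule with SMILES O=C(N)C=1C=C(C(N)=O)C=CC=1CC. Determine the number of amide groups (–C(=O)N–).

The amide motif appears at heavy-atom positions 2, 7 in the SMILES.
Amide count: 2.

2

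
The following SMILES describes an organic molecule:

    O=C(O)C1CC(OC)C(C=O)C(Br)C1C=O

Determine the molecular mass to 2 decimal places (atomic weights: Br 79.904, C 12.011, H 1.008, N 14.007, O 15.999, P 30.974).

293.11 g/mol

First, the molecular formula is C10H13BrO5 (counting implicit H from valence).
  Br: 1 × 79.904 = 79.904
  C: 10 × 12.011 = 120.110
  H: 13 × 1.008 = 13.104
  O: 5 × 15.999 = 79.995
Sum: 1×79.904 + 10×12.011 + 13×1.008 + 5×15.999 = 293.113 → 293.11 g/mol.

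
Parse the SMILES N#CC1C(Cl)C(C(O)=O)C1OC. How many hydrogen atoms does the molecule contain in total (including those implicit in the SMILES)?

8

Walk through each heavy atom and fill implicit hydrogens from standard valence (C 4, N 3, O 2, S 2, halogen 1):
  atom 1: N, bond orders sum to 3 (valence 3) → 0 H
  atom 2: C, bond orders sum to 4 (valence 4) → 0 H
  atom 3: C, bond orders sum to 3 (valence 4) → 1 H
  atom 4: C, bond orders sum to 3 (valence 4) → 1 H
  atom 5: Cl (halogen, monovalent) → 0 H
  atom 6: C, bond orders sum to 3 (valence 4) → 1 H
  atom 7: C, bond orders sum to 4 (valence 4) → 0 H
  atom 8: O, bond orders sum to 1 (valence 2) → 1 H
  atom 9: O, bond orders sum to 2 (valence 2) → 0 H
  atom 10: C, bond orders sum to 3 (valence 4) → 1 H
  atom 11: O, bond orders sum to 2 (valence 2) → 0 H
  atom 12: C, bond orders sum to 1 (valence 4) → 3 H
Total hydrogens: 8.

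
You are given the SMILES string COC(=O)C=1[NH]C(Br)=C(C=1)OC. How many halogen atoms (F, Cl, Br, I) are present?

Halogen atoms appear at heavy-atom position 8 (1×Br).
Other groups present: 1 ester, 1 ether.
Halogen count: 1.

1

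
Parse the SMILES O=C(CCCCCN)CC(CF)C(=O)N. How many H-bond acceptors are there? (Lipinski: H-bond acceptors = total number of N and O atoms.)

4

N atoms: 2; O atoms: 2.
Lipinski HBA = 2 + 2 = 4.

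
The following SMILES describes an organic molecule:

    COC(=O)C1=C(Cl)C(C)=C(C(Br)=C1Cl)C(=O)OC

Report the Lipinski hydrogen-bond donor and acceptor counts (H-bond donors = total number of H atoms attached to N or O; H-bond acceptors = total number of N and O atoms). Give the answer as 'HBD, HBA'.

0, 4

Donors: find every N or O and count the H atoms it carries.
  atom 2 (O): bond orders sum to 2 → 0 H
  atom 4 (O): bond orders sum to 2 → 0 H
  atom 16 (O): bond orders sum to 2 → 0 H
  atom 17 (O): bond orders sum to 2 → 0 H
Lipinski HBD = 0.
Acceptors: N atoms = 0, O atoms = 4 → HBA = 4.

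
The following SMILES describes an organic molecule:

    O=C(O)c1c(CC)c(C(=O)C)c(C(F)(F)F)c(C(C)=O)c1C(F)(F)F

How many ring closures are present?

1

In SMILES, each pair of matching ring-closure digits denotes one ring-closing bond; the number of such bonds equals the number of independent rings.
Ring-closure bonds here: 1.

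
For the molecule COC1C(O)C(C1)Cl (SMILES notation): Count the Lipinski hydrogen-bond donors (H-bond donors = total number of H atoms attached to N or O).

Donors: find every N or O and count the H atoms it carries.
  atom 2 (O): bond orders sum to 2 → 0 H
  atom 5 (O): bond orders sum to 1 → 1 H
Lipinski HBD = 1.

1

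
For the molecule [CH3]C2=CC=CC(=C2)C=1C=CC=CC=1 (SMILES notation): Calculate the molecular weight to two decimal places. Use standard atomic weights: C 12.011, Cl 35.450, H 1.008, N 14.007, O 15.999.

First, the molecular formula is C13H12 (counting implicit H from valence).
  C: 13 × 12.011 = 156.143
  H: 12 × 1.008 = 12.096
Sum: 13×12.011 + 12×1.008 = 168.239 → 168.24 g/mol.

168.24 g/mol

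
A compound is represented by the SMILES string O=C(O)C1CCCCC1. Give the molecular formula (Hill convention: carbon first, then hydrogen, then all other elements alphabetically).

C7H12O2

Walk through each heavy atom and fill implicit hydrogens from standard valence (C 4, N 3, O 2, S 2, halogen 1):
  atom 1: O, bond orders sum to 2 (valence 2) → 0 H
  atom 2: C, bond orders sum to 4 (valence 4) → 0 H
  atom 3: O, bond orders sum to 1 (valence 2) → 1 H
  atom 4: C, bond orders sum to 3 (valence 4) → 1 H
  atom 5: C, bond orders sum to 2 (valence 4) → 2 H
  atom 6: C, bond orders sum to 2 (valence 4) → 2 H
  atom 7: C, bond orders sum to 2 (valence 4) → 2 H
  atom 8: C, bond orders sum to 2 (valence 4) → 2 H
  atom 9: C, bond orders sum to 2 (valence 4) → 2 H
Totals → C:7, H:12, O:2.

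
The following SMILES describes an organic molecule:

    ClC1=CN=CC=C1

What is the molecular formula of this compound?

Walk through each heavy atom and fill implicit hydrogens from standard valence (C 4, N 3, O 2, S 2, halogen 1):
  atom 1: Cl (halogen, monovalent) → 0 H
  atom 2: C, bond orders sum to 4 (valence 4) → 0 H
  atom 3: C, bond orders sum to 3 (valence 4) → 1 H
  atom 4: N, bond orders sum to 3 (valence 3) → 0 H
  atom 5: C, bond orders sum to 3 (valence 4) → 1 H
  atom 6: C, bond orders sum to 3 (valence 4) → 1 H
  atom 7: C, bond orders sum to 3 (valence 4) → 1 H
Totals → C:5, H:4, Cl:1, N:1.
In Hill order: C5H4ClN.

C5H4ClN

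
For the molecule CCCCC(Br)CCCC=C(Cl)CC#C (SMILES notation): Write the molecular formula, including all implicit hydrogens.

Walk through each heavy atom and fill implicit hydrogens from standard valence (C 4, N 3, O 2, S 2, halogen 1):
  atom 1: C, bond orders sum to 1 (valence 4) → 3 H
  atom 2: C, bond orders sum to 2 (valence 4) → 2 H
  atom 3: C, bond orders sum to 2 (valence 4) → 2 H
  atom 4: C, bond orders sum to 2 (valence 4) → 2 H
  atom 5: C, bond orders sum to 3 (valence 4) → 1 H
  atom 6: Br (halogen, monovalent) → 0 H
  atom 7: C, bond orders sum to 2 (valence 4) → 2 H
  atom 8: C, bond orders sum to 2 (valence 4) → 2 H
  atom 9: C, bond orders sum to 2 (valence 4) → 2 H
  atom 10: C, bond orders sum to 3 (valence 4) → 1 H
  atom 11: C, bond orders sum to 4 (valence 4) → 0 H
  atom 12: Cl (halogen, monovalent) → 0 H
  atom 13: C, bond orders sum to 2 (valence 4) → 2 H
  atom 14: C, bond orders sum to 4 (valence 4) → 0 H
  atom 15: C, bond orders sum to 3 (valence 4) → 1 H
Totals → C:13, H:20, Br:1, Cl:1.
In Hill order: C13H20BrCl.

C13H20BrCl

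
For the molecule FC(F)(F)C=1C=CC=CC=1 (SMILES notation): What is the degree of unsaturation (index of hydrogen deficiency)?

4

Degree of unsaturation = (number of rings) + (number of π bonds).
Ring closures in the SMILES: 1.
π bonds: 3 double bonds (each 1 DoU) → 3 DoU from unsaturation.
Total DoU = 1 + 3 = 4.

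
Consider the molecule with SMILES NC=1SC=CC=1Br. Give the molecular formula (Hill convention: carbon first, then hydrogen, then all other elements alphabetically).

C4H4BrNS

Walk through each heavy atom and fill implicit hydrogens from standard valence (C 4, N 3, O 2, S 2, halogen 1):
  atom 1: N, bond orders sum to 1 (valence 3) → 2 H
  atom 2: C, bond orders sum to 4 (valence 4) → 0 H
  atom 3: S, bond orders sum to 2 (valence 2) → 0 H
  atom 4: C, bond orders sum to 3 (valence 4) → 1 H
  atom 5: C, bond orders sum to 3 (valence 4) → 1 H
  atom 6: C, bond orders sum to 4 (valence 4) → 0 H
  atom 7: Br (halogen, monovalent) → 0 H
Totals → C:4, H:4, Br:1, N:1, S:1.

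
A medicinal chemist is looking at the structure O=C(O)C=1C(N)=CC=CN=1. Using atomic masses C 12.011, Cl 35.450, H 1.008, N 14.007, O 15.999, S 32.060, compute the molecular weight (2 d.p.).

138.13 g/mol

First, the molecular formula is C6H6N2O2 (counting implicit H from valence).
  C: 6 × 12.011 = 72.066
  H: 6 × 1.008 = 6.048
  N: 2 × 14.007 = 28.014
  O: 2 × 15.999 = 31.998
Sum: 6×12.011 + 6×1.008 + 2×14.007 + 2×15.999 = 138.126 → 138.13 g/mol.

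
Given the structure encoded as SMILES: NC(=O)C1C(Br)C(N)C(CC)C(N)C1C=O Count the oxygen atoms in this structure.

2

Scan the SMILES for O atoms (remember two-letter symbols like Cl and Br are single atoms).
Oxygen count: 2.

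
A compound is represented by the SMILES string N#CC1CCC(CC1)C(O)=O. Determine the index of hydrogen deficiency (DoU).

4

Degree of unsaturation = (number of rings) + (number of π bonds).
Ring closures in the SMILES: 1.
π bonds: 1 double bond (each 1 DoU), 1 triple bond (each 2 DoU) → 3 DoU from unsaturation.
Total DoU = 1 + 3 = 4.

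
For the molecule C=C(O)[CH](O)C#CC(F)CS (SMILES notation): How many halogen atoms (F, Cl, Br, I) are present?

Halogen atoms appear at heavy-atom position 9 (1×F).
Other groups present: 1 alkene, 1 alkyne, 2 hydroxyl, 1 thiol.
Halogen count: 1.

1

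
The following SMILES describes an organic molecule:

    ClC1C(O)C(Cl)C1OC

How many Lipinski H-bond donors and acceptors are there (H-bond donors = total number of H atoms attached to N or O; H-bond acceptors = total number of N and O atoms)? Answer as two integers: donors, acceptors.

Donors: find every N or O and count the H atoms it carries.
  atom 4 (O): bond orders sum to 1 → 1 H
  atom 8 (O): bond orders sum to 2 → 0 H
Lipinski HBD = 1.
Acceptors: N atoms = 0, O atoms = 2 → HBA = 2.

1, 2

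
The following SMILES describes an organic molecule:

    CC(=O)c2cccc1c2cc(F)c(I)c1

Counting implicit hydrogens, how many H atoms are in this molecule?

8

Walk through each heavy atom and fill implicit hydrogens from standard valence (C 4, N 3, O 2, S 2, halogen 1); for lowercase aromatic atoms, an aromatic c carries 1 H when it has two neighbours and 0 H with three, and aromatic n carries 0 H:
  atom 1: C, bond orders sum to 1 (valence 4) → 3 H
  atom 2: C, bond orders sum to 4 (valence 4) → 0 H
  atom 3: O, bond orders sum to 2 (valence 2) → 0 H
  atom 4: aromatic c, 3 neighbours → 0 H
  atom 5: aromatic c, 2 neighbours → 1 H
  atom 6: aromatic c, 2 neighbours → 1 H
  atom 7: aromatic c, 2 neighbours → 1 H
  atom 8: aromatic c, 3 neighbours → 0 H
  atom 9: aromatic c, 3 neighbours → 0 H
  atom 10: aromatic c, 2 neighbours → 1 H
  atom 11: aromatic c, 3 neighbours → 0 H
  atom 12: F (halogen, monovalent) → 0 H
  atom 13: aromatic c, 3 neighbours → 0 H
  atom 14: I (halogen, monovalent) → 0 H
  atom 15: aromatic c, 2 neighbours → 1 H
Total hydrogens: 8.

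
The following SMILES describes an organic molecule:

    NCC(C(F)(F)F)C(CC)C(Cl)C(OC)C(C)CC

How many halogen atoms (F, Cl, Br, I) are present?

Halogen atoms appear at heavy-atom positions 5, 6, 7, 12 (1×Cl, 3×F).
Other groups present: 1 ether, 1 primary amine.
Halogen count: 4.

4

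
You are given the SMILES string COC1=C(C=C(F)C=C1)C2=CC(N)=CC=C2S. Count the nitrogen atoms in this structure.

1

Scan the SMILES for N atoms (remember two-letter symbols like Cl and Br are single atoms).
Nitrogen count: 1.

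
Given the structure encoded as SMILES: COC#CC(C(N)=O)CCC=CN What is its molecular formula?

Walk through each heavy atom and fill implicit hydrogens from standard valence (C 4, N 3, O 2, S 2, halogen 1):
  atom 1: C, bond orders sum to 1 (valence 4) → 3 H
  atom 2: O, bond orders sum to 2 (valence 2) → 0 H
  atom 3: C, bond orders sum to 4 (valence 4) → 0 H
  atom 4: C, bond orders sum to 4 (valence 4) → 0 H
  atom 5: C, bond orders sum to 3 (valence 4) → 1 H
  atom 6: C, bond orders sum to 4 (valence 4) → 0 H
  atom 7: N, bond orders sum to 1 (valence 3) → 2 H
  atom 8: O, bond orders sum to 2 (valence 2) → 0 H
  atom 9: C, bond orders sum to 2 (valence 4) → 2 H
  atom 10: C, bond orders sum to 2 (valence 4) → 2 H
  atom 11: C, bond orders sum to 3 (valence 4) → 1 H
  atom 12: C, bond orders sum to 3 (valence 4) → 1 H
  atom 13: N, bond orders sum to 1 (valence 3) → 2 H
Totals → C:9, H:14, N:2, O:2.
In Hill order: C9H14N2O2.

C9H14N2O2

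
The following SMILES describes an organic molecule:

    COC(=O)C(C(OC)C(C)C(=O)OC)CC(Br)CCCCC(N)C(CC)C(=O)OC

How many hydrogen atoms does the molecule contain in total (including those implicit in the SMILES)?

38

Walk through each heavy atom and fill implicit hydrogens from standard valence (C 4, N 3, O 2, S 2, halogen 1):
  atom 1: C, bond orders sum to 1 (valence 4) → 3 H
  atom 2: O, bond orders sum to 2 (valence 2) → 0 H
  atom 3: C, bond orders sum to 4 (valence 4) → 0 H
  atom 4: O, bond orders sum to 2 (valence 2) → 0 H
  atom 5: C, bond orders sum to 3 (valence 4) → 1 H
  atom 6: C, bond orders sum to 3 (valence 4) → 1 H
  atom 7: O, bond orders sum to 2 (valence 2) → 0 H
  atom 8: C, bond orders sum to 1 (valence 4) → 3 H
  atom 9: C, bond orders sum to 3 (valence 4) → 1 H
  atom 10: C, bond orders sum to 1 (valence 4) → 3 H
  atom 11: C, bond orders sum to 4 (valence 4) → 0 H
  atom 12: O, bond orders sum to 2 (valence 2) → 0 H
  atom 13: O, bond orders sum to 2 (valence 2) → 0 H
  atom 14: C, bond orders sum to 1 (valence 4) → 3 H
  atom 15: C, bond orders sum to 2 (valence 4) → 2 H
  atom 16: C, bond orders sum to 3 (valence 4) → 1 H
  atom 17: Br (halogen, monovalent) → 0 H
  atom 18: C, bond orders sum to 2 (valence 4) → 2 H
  atom 19: C, bond orders sum to 2 (valence 4) → 2 H
  atom 20: C, bond orders sum to 2 (valence 4) → 2 H
  atom 21: C, bond orders sum to 2 (valence 4) → 2 H
  atom 22: C, bond orders sum to 3 (valence 4) → 1 H
  atom 23: N, bond orders sum to 1 (valence 3) → 2 H
  atom 24: C, bond orders sum to 3 (valence 4) → 1 H
  atom 25: C, bond orders sum to 2 (valence 4) → 2 H
  atom 26: C, bond orders sum to 1 (valence 4) → 3 H
  atom 27: C, bond orders sum to 4 (valence 4) → 0 H
  atom 28: O, bond orders sum to 2 (valence 2) → 0 H
  atom 29: O, bond orders sum to 2 (valence 2) → 0 H
  atom 30: C, bond orders sum to 1 (valence 4) → 3 H
Total hydrogens: 38.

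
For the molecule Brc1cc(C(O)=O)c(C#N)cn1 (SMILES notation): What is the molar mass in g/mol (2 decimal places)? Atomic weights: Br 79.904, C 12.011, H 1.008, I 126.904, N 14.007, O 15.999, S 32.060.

227.02 g/mol

First, the molecular formula is C7H3BrN2O2 (counting implicit H from valence).
  Br: 1 × 79.904 = 79.904
  C: 7 × 12.011 = 84.077
  H: 3 × 1.008 = 3.024
  N: 2 × 14.007 = 28.014
  O: 2 × 15.999 = 31.998
Sum: 1×79.904 + 7×12.011 + 3×1.008 + 2×14.007 + 2×15.999 = 227.017 → 227.02 g/mol.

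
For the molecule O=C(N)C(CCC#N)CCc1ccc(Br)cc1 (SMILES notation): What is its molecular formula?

C13H15BrN2O

Walk through each heavy atom and fill implicit hydrogens from standard valence (C 4, N 3, O 2, S 2, halogen 1); for lowercase aromatic atoms, an aromatic c carries 1 H when it has two neighbours and 0 H with three, and aromatic n carries 0 H:
  atom 1: O, bond orders sum to 2 (valence 2) → 0 H
  atom 2: C, bond orders sum to 4 (valence 4) → 0 H
  atom 3: N, bond orders sum to 1 (valence 3) → 2 H
  atom 4: C, bond orders sum to 3 (valence 4) → 1 H
  atom 5: C, bond orders sum to 2 (valence 4) → 2 H
  atom 6: C, bond orders sum to 2 (valence 4) → 2 H
  atom 7: C, bond orders sum to 4 (valence 4) → 0 H
  atom 8: N, bond orders sum to 3 (valence 3) → 0 H
  atom 9: C, bond orders sum to 2 (valence 4) → 2 H
  atom 10: C, bond orders sum to 2 (valence 4) → 2 H
  atom 11: aromatic c, 3 neighbours → 0 H
  atom 12: aromatic c, 2 neighbours → 1 H
  atom 13: aromatic c, 2 neighbours → 1 H
  atom 14: aromatic c, 3 neighbours → 0 H
  atom 15: Br (halogen, monovalent) → 0 H
  atom 16: aromatic c, 2 neighbours → 1 H
  atom 17: aromatic c, 2 neighbours → 1 H
Totals → C:13, H:15, Br:1, N:2, O:1.
In Hill order: C13H15BrN2O.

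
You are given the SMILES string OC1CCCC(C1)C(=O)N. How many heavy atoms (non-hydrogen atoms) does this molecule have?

10

Every atom symbol written in the SMILES (organic subset) is one heavy atom; implicit H are not written.
Heavy atoms by element → C:7, N:1, O:2.
Total: 10.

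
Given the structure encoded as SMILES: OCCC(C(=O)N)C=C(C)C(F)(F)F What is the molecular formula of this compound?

C8H12F3NO2

Walk through each heavy atom and fill implicit hydrogens from standard valence (C 4, N 3, O 2, S 2, halogen 1):
  atom 1: O, bond orders sum to 1 (valence 2) → 1 H
  atom 2: C, bond orders sum to 2 (valence 4) → 2 H
  atom 3: C, bond orders sum to 2 (valence 4) → 2 H
  atom 4: C, bond orders sum to 3 (valence 4) → 1 H
  atom 5: C, bond orders sum to 4 (valence 4) → 0 H
  atom 6: O, bond orders sum to 2 (valence 2) → 0 H
  atom 7: N, bond orders sum to 1 (valence 3) → 2 H
  atom 8: C, bond orders sum to 3 (valence 4) → 1 H
  atom 9: C, bond orders sum to 4 (valence 4) → 0 H
  atom 10: C, bond orders sum to 1 (valence 4) → 3 H
  atom 11: C, bond orders sum to 4 (valence 4) → 0 H
  atom 12: F (halogen, monovalent) → 0 H
  atom 13: F (halogen, monovalent) → 0 H
  atom 14: F (halogen, monovalent) → 0 H
Totals → C:8, H:12, F:3, N:1, O:2.
In Hill order: C8H12F3NO2.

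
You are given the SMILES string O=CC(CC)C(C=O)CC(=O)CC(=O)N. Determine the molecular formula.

C10H15NO4

Walk through each heavy atom and fill implicit hydrogens from standard valence (C 4, N 3, O 2, S 2, halogen 1):
  atom 1: O, bond orders sum to 2 (valence 2) → 0 H
  atom 2: C, bond orders sum to 3 (valence 4) → 1 H
  atom 3: C, bond orders sum to 3 (valence 4) → 1 H
  atom 4: C, bond orders sum to 2 (valence 4) → 2 H
  atom 5: C, bond orders sum to 1 (valence 4) → 3 H
  atom 6: C, bond orders sum to 3 (valence 4) → 1 H
  atom 7: C, bond orders sum to 3 (valence 4) → 1 H
  atom 8: O, bond orders sum to 2 (valence 2) → 0 H
  atom 9: C, bond orders sum to 2 (valence 4) → 2 H
  atom 10: C, bond orders sum to 4 (valence 4) → 0 H
  atom 11: O, bond orders sum to 2 (valence 2) → 0 H
  atom 12: C, bond orders sum to 2 (valence 4) → 2 H
  atom 13: C, bond orders sum to 4 (valence 4) → 0 H
  atom 14: O, bond orders sum to 2 (valence 2) → 0 H
  atom 15: N, bond orders sum to 1 (valence 3) → 2 H
Totals → C:10, H:15, N:1, O:4.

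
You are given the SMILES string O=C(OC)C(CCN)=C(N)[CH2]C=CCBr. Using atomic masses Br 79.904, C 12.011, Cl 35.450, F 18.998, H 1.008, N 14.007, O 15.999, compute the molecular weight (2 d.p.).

First, the molecular formula is C10H17BrN2O2 (counting implicit H from valence).
  Br: 1 × 79.904 = 79.904
  C: 10 × 12.011 = 120.110
  H: 17 × 1.008 = 17.136
  N: 2 × 14.007 = 28.014
  O: 2 × 15.999 = 31.998
Sum: 1×79.904 + 10×12.011 + 17×1.008 + 2×14.007 + 2×15.999 = 277.162 → 277.16 g/mol.

277.16 g/mol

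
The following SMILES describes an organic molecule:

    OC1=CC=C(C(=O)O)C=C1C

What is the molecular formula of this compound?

Walk through each heavy atom and fill implicit hydrogens from standard valence (C 4, N 3, O 2, S 2, halogen 1):
  atom 1: O, bond orders sum to 1 (valence 2) → 1 H
  atom 2: C, bond orders sum to 4 (valence 4) → 0 H
  atom 3: C, bond orders sum to 3 (valence 4) → 1 H
  atom 4: C, bond orders sum to 3 (valence 4) → 1 H
  atom 5: C, bond orders sum to 4 (valence 4) → 0 H
  atom 6: C, bond orders sum to 4 (valence 4) → 0 H
  atom 7: O, bond orders sum to 2 (valence 2) → 0 H
  atom 8: O, bond orders sum to 1 (valence 2) → 1 H
  atom 9: C, bond orders sum to 3 (valence 4) → 1 H
  atom 10: C, bond orders sum to 4 (valence 4) → 0 H
  atom 11: C, bond orders sum to 1 (valence 4) → 3 H
Totals → C:8, H:8, O:3.
In Hill order: C8H8O3.

C8H8O3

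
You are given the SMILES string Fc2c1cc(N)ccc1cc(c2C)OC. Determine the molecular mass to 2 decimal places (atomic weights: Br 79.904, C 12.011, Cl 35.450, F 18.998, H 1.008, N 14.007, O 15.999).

First, the molecular formula is C12H12FNO (counting implicit H from valence).
  C: 12 × 12.011 = 144.132
  F: 1 × 18.998 = 18.998
  H: 12 × 1.008 = 12.096
  N: 1 × 14.007 = 14.007
  O: 1 × 15.999 = 15.999
Sum: 12×12.011 + 1×18.998 + 12×1.008 + 1×14.007 + 1×15.999 = 205.232 → 205.23 g/mol.

205.23 g/mol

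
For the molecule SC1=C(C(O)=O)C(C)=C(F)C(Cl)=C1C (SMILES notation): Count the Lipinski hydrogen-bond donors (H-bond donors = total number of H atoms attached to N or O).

Donors: find every N or O and count the H atoms it carries.
  atom 5 (O): bond orders sum to 1 → 1 H
  atom 6 (O): bond orders sum to 2 → 0 H
Lipinski HBD = 1.

1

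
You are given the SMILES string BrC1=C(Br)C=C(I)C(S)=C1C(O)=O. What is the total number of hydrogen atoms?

3

Walk through each heavy atom and fill implicit hydrogens from standard valence (C 4, N 3, O 2, S 2, halogen 1):
  atom 1: Br (halogen, monovalent) → 0 H
  atom 2: C, bond orders sum to 4 (valence 4) → 0 H
  atom 3: C, bond orders sum to 4 (valence 4) → 0 H
  atom 4: Br (halogen, monovalent) → 0 H
  atom 5: C, bond orders sum to 3 (valence 4) → 1 H
  atom 6: C, bond orders sum to 4 (valence 4) → 0 H
  atom 7: I (halogen, monovalent) → 0 H
  atom 8: C, bond orders sum to 4 (valence 4) → 0 H
  atom 9: S, bond orders sum to 1 (valence 2) → 1 H
  atom 10: C, bond orders sum to 4 (valence 4) → 0 H
  atom 11: C, bond orders sum to 4 (valence 4) → 0 H
  atom 12: O, bond orders sum to 1 (valence 2) → 1 H
  atom 13: O, bond orders sum to 2 (valence 2) → 0 H
Total hydrogens: 3.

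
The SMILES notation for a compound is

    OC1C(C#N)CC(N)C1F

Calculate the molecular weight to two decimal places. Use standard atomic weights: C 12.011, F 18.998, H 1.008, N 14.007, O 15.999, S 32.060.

144.15 g/mol

First, the molecular formula is C6H9FN2O (counting implicit H from valence).
  C: 6 × 12.011 = 72.066
  F: 1 × 18.998 = 18.998
  H: 9 × 1.008 = 9.072
  N: 2 × 14.007 = 28.014
  O: 1 × 15.999 = 15.999
Sum: 6×12.011 + 1×18.998 + 9×1.008 + 2×14.007 + 1×15.999 = 144.149 → 144.15 g/mol.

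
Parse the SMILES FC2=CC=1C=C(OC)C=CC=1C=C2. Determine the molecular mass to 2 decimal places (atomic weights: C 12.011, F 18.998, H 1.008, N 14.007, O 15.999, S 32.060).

First, the molecular formula is C11H9FO (counting implicit H from valence).
  C: 11 × 12.011 = 132.121
  F: 1 × 18.998 = 18.998
  H: 9 × 1.008 = 9.072
  O: 1 × 15.999 = 15.999
Sum: 11×12.011 + 1×18.998 + 9×1.008 + 1×15.999 = 176.190 → 176.19 g/mol.

176.19 g/mol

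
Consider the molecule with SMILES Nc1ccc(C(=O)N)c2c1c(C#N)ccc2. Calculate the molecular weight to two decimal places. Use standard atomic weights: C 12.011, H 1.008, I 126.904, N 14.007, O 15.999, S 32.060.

First, the molecular formula is C12H9N3O (counting implicit H from valence).
  C: 12 × 12.011 = 144.132
  H: 9 × 1.008 = 9.072
  N: 3 × 14.007 = 42.021
  O: 1 × 15.999 = 15.999
Sum: 12×12.011 + 9×1.008 + 3×14.007 + 1×15.999 = 211.224 → 211.22 g/mol.

211.22 g/mol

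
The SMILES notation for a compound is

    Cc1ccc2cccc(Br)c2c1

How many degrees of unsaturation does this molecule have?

Molecular formula: C11H9Br.
DoU = (2C + 2 + N − H − X) / 2, where X is the halogen count and O/S are ignored.
    = (2·11 + 2 + 0 − 9 − 1) / 2 = 14 / 2 = 7.

7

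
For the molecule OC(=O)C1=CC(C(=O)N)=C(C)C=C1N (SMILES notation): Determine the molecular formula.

C9H10N2O3

Walk through each heavy atom and fill implicit hydrogens from standard valence (C 4, N 3, O 2, S 2, halogen 1):
  atom 1: O, bond orders sum to 1 (valence 2) → 1 H
  atom 2: C, bond orders sum to 4 (valence 4) → 0 H
  atom 3: O, bond orders sum to 2 (valence 2) → 0 H
  atom 4: C, bond orders sum to 4 (valence 4) → 0 H
  atom 5: C, bond orders sum to 3 (valence 4) → 1 H
  atom 6: C, bond orders sum to 4 (valence 4) → 0 H
  atom 7: C, bond orders sum to 4 (valence 4) → 0 H
  atom 8: O, bond orders sum to 2 (valence 2) → 0 H
  atom 9: N, bond orders sum to 1 (valence 3) → 2 H
  atom 10: C, bond orders sum to 4 (valence 4) → 0 H
  atom 11: C, bond orders sum to 1 (valence 4) → 3 H
  atom 12: C, bond orders sum to 3 (valence 4) → 1 H
  atom 13: C, bond orders sum to 4 (valence 4) → 0 H
  atom 14: N, bond orders sum to 1 (valence 3) → 2 H
Totals → C:9, H:10, N:2, O:3.
In Hill order: C9H10N2O3.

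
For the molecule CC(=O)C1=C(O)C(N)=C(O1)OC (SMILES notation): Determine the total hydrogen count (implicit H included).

9

Walk through each heavy atom and fill implicit hydrogens from standard valence (C 4, N 3, O 2, S 2, halogen 1):
  atom 1: C, bond orders sum to 1 (valence 4) → 3 H
  atom 2: C, bond orders sum to 4 (valence 4) → 0 H
  atom 3: O, bond orders sum to 2 (valence 2) → 0 H
  atom 4: C, bond orders sum to 4 (valence 4) → 0 H
  atom 5: C, bond orders sum to 4 (valence 4) → 0 H
  atom 6: O, bond orders sum to 1 (valence 2) → 1 H
  atom 7: C, bond orders sum to 4 (valence 4) → 0 H
  atom 8: N, bond orders sum to 1 (valence 3) → 2 H
  atom 9: C, bond orders sum to 4 (valence 4) → 0 H
  atom 10: O, bond orders sum to 2 (valence 2) → 0 H
  atom 11: O, bond orders sum to 2 (valence 2) → 0 H
  atom 12: C, bond orders sum to 1 (valence 4) → 3 H
Total hydrogens: 9.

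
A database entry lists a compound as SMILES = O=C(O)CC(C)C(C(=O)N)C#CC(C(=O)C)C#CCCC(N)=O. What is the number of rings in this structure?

0

In SMILES, each pair of matching ring-closure digits denotes one ring-closing bond; the number of such bonds equals the number of independent rings.
Ring-closure bonds here: 0.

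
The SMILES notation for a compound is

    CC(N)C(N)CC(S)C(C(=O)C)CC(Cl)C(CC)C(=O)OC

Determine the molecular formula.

C15H29ClN2O3S

Walk through each heavy atom and fill implicit hydrogens from standard valence (C 4, N 3, O 2, S 2, halogen 1):
  atom 1: C, bond orders sum to 1 (valence 4) → 3 H
  atom 2: C, bond orders sum to 3 (valence 4) → 1 H
  atom 3: N, bond orders sum to 1 (valence 3) → 2 H
  atom 4: C, bond orders sum to 3 (valence 4) → 1 H
  atom 5: N, bond orders sum to 1 (valence 3) → 2 H
  atom 6: C, bond orders sum to 2 (valence 4) → 2 H
  atom 7: C, bond orders sum to 3 (valence 4) → 1 H
  atom 8: S, bond orders sum to 1 (valence 2) → 1 H
  atom 9: C, bond orders sum to 3 (valence 4) → 1 H
  atom 10: C, bond orders sum to 4 (valence 4) → 0 H
  atom 11: O, bond orders sum to 2 (valence 2) → 0 H
  atom 12: C, bond orders sum to 1 (valence 4) → 3 H
  atom 13: C, bond orders sum to 2 (valence 4) → 2 H
  atom 14: C, bond orders sum to 3 (valence 4) → 1 H
  atom 15: Cl (halogen, monovalent) → 0 H
  atom 16: C, bond orders sum to 3 (valence 4) → 1 H
  atom 17: C, bond orders sum to 2 (valence 4) → 2 H
  atom 18: C, bond orders sum to 1 (valence 4) → 3 H
  atom 19: C, bond orders sum to 4 (valence 4) → 0 H
  atom 20: O, bond orders sum to 2 (valence 2) → 0 H
  atom 21: O, bond orders sum to 2 (valence 2) → 0 H
  atom 22: C, bond orders sum to 1 (valence 4) → 3 H
Totals → C:15, H:29, Cl:1, N:2, O:3, S:1.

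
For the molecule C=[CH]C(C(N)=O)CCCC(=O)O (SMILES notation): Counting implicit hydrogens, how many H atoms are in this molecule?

Walk through each heavy atom and fill implicit hydrogens from standard valence (C 4, N 3, O 2, S 2, halogen 1):
  atom 1: C, bond orders sum to 2 (valence 4) → 2 H
  atom 2: C with explicit H count 1
  atom 3: C, bond orders sum to 3 (valence 4) → 1 H
  atom 4: C, bond orders sum to 4 (valence 4) → 0 H
  atom 5: N, bond orders sum to 1 (valence 3) → 2 H
  atom 6: O, bond orders sum to 2 (valence 2) → 0 H
  atom 7: C, bond orders sum to 2 (valence 4) → 2 H
  atom 8: C, bond orders sum to 2 (valence 4) → 2 H
  atom 9: C, bond orders sum to 2 (valence 4) → 2 H
  atom 10: C, bond orders sum to 4 (valence 4) → 0 H
  atom 11: O, bond orders sum to 2 (valence 2) → 0 H
  atom 12: O, bond orders sum to 1 (valence 2) → 1 H
Total hydrogens: 13.

13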